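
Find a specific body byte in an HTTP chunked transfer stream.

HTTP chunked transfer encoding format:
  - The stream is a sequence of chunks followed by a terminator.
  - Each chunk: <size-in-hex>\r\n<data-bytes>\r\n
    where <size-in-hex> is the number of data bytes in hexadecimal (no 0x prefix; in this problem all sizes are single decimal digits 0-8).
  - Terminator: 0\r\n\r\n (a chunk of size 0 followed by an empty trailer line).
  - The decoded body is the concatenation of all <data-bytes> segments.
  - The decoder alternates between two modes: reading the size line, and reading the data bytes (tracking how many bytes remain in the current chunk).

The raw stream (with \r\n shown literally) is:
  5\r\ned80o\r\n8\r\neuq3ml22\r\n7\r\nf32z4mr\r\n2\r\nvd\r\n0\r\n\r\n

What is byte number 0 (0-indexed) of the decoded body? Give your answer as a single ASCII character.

Chunk 1: stream[0..1]='5' size=0x5=5, data at stream[3..8]='ed80o' -> body[0..5], body so far='ed80o'
Chunk 2: stream[10..11]='8' size=0x8=8, data at stream[13..21]='euq3ml22' -> body[5..13], body so far='ed80oeuq3ml22'
Chunk 3: stream[23..24]='7' size=0x7=7, data at stream[26..33]='f32z4mr' -> body[13..20], body so far='ed80oeuq3ml22f32z4mr'
Chunk 4: stream[35..36]='2' size=0x2=2, data at stream[38..40]='vd' -> body[20..22], body so far='ed80oeuq3ml22f32z4mrvd'
Chunk 5: stream[42..43]='0' size=0 (terminator). Final body='ed80oeuq3ml22f32z4mrvd' (22 bytes)
Body byte 0 = 'e'

Answer: e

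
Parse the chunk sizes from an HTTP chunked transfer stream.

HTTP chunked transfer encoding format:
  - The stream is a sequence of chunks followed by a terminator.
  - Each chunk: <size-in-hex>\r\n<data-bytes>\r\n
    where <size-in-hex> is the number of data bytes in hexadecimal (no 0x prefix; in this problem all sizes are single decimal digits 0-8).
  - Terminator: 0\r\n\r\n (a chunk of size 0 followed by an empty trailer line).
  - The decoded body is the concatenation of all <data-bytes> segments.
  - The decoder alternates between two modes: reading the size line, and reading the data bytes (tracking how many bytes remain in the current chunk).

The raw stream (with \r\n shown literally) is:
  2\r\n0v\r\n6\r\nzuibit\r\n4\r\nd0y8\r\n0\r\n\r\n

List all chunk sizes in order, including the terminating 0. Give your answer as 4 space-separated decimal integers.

Answer: 2 6 4 0

Derivation:
Chunk 1: stream[0..1]='2' size=0x2=2, data at stream[3..5]='0v' -> body[0..2], body so far='0v'
Chunk 2: stream[7..8]='6' size=0x6=6, data at stream[10..16]='zuibit' -> body[2..8], body so far='0vzuibit'
Chunk 3: stream[18..19]='4' size=0x4=4, data at stream[21..25]='d0y8' -> body[8..12], body so far='0vzuibitd0y8'
Chunk 4: stream[27..28]='0' size=0 (terminator). Final body='0vzuibitd0y8' (12 bytes)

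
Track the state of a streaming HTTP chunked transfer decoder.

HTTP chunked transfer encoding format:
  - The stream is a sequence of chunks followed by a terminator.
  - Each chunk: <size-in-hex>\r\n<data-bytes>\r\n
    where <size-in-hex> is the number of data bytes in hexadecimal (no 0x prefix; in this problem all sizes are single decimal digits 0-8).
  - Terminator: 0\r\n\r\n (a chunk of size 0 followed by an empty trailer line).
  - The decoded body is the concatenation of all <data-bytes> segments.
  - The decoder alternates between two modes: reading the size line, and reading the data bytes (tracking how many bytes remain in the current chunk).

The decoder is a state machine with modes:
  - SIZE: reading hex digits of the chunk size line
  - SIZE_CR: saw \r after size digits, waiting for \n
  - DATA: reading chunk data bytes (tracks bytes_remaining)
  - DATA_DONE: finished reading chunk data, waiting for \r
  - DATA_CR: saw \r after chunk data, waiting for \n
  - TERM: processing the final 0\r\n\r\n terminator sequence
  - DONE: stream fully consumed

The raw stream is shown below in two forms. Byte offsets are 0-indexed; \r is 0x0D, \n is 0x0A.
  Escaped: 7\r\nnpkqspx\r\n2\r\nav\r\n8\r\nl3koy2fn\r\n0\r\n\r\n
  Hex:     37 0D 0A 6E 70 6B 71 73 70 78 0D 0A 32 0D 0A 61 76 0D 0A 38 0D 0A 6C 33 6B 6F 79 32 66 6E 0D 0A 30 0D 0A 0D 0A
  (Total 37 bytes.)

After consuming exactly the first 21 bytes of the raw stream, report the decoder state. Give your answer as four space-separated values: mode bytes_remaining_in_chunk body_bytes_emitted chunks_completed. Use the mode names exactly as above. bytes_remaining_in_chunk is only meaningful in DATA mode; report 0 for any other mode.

Answer: SIZE_CR 0 9 2

Derivation:
Byte 0 = '7': mode=SIZE remaining=0 emitted=0 chunks_done=0
Byte 1 = 0x0D: mode=SIZE_CR remaining=0 emitted=0 chunks_done=0
Byte 2 = 0x0A: mode=DATA remaining=7 emitted=0 chunks_done=0
Byte 3 = 'n': mode=DATA remaining=6 emitted=1 chunks_done=0
Byte 4 = 'p': mode=DATA remaining=5 emitted=2 chunks_done=0
Byte 5 = 'k': mode=DATA remaining=4 emitted=3 chunks_done=0
Byte 6 = 'q': mode=DATA remaining=3 emitted=4 chunks_done=0
Byte 7 = 's': mode=DATA remaining=2 emitted=5 chunks_done=0
Byte 8 = 'p': mode=DATA remaining=1 emitted=6 chunks_done=0
Byte 9 = 'x': mode=DATA_DONE remaining=0 emitted=7 chunks_done=0
Byte 10 = 0x0D: mode=DATA_CR remaining=0 emitted=7 chunks_done=0
Byte 11 = 0x0A: mode=SIZE remaining=0 emitted=7 chunks_done=1
Byte 12 = '2': mode=SIZE remaining=0 emitted=7 chunks_done=1
Byte 13 = 0x0D: mode=SIZE_CR remaining=0 emitted=7 chunks_done=1
Byte 14 = 0x0A: mode=DATA remaining=2 emitted=7 chunks_done=1
Byte 15 = 'a': mode=DATA remaining=1 emitted=8 chunks_done=1
Byte 16 = 'v': mode=DATA_DONE remaining=0 emitted=9 chunks_done=1
Byte 17 = 0x0D: mode=DATA_CR remaining=0 emitted=9 chunks_done=1
Byte 18 = 0x0A: mode=SIZE remaining=0 emitted=9 chunks_done=2
Byte 19 = '8': mode=SIZE remaining=0 emitted=9 chunks_done=2
Byte 20 = 0x0D: mode=SIZE_CR remaining=0 emitted=9 chunks_done=2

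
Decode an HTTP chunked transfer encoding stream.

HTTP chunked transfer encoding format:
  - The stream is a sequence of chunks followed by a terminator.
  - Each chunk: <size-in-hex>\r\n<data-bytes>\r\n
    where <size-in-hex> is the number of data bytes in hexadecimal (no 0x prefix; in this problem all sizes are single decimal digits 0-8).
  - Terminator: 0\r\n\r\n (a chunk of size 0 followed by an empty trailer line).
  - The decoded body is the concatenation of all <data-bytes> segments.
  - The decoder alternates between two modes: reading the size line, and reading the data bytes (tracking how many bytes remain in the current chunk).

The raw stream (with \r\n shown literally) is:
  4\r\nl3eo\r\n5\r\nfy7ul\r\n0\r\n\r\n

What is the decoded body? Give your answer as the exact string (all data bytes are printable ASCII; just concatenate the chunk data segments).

Answer: l3eofy7ul

Derivation:
Chunk 1: stream[0..1]='4' size=0x4=4, data at stream[3..7]='l3eo' -> body[0..4], body so far='l3eo'
Chunk 2: stream[9..10]='5' size=0x5=5, data at stream[12..17]='fy7ul' -> body[4..9], body so far='l3eofy7ul'
Chunk 3: stream[19..20]='0' size=0 (terminator). Final body='l3eofy7ul' (9 bytes)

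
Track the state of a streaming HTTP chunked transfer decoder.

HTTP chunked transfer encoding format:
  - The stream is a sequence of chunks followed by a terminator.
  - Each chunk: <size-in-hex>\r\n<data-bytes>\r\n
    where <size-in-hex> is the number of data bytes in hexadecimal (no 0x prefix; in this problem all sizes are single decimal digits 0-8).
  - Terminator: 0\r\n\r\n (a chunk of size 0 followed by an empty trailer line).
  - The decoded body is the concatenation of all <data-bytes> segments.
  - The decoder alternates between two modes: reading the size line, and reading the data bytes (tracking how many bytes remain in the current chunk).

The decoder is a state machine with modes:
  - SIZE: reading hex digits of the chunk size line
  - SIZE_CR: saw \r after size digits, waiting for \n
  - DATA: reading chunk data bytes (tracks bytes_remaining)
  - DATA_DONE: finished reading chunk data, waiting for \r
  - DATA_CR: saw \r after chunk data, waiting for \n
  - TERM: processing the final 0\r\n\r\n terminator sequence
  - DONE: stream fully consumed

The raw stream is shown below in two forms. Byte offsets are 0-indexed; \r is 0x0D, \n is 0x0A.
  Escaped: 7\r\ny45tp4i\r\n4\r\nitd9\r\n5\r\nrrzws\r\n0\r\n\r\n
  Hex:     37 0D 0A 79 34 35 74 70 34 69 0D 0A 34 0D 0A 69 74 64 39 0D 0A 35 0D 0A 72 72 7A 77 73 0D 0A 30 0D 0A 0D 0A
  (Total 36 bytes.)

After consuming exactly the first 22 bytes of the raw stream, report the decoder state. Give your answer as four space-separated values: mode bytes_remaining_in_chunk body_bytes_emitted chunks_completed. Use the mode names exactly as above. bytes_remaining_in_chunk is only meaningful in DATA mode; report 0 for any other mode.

Answer: SIZE 0 11 2

Derivation:
Byte 0 = '7': mode=SIZE remaining=0 emitted=0 chunks_done=0
Byte 1 = 0x0D: mode=SIZE_CR remaining=0 emitted=0 chunks_done=0
Byte 2 = 0x0A: mode=DATA remaining=7 emitted=0 chunks_done=0
Byte 3 = 'y': mode=DATA remaining=6 emitted=1 chunks_done=0
Byte 4 = '4': mode=DATA remaining=5 emitted=2 chunks_done=0
Byte 5 = '5': mode=DATA remaining=4 emitted=3 chunks_done=0
Byte 6 = 't': mode=DATA remaining=3 emitted=4 chunks_done=0
Byte 7 = 'p': mode=DATA remaining=2 emitted=5 chunks_done=0
Byte 8 = '4': mode=DATA remaining=1 emitted=6 chunks_done=0
Byte 9 = 'i': mode=DATA_DONE remaining=0 emitted=7 chunks_done=0
Byte 10 = 0x0D: mode=DATA_CR remaining=0 emitted=7 chunks_done=0
Byte 11 = 0x0A: mode=SIZE remaining=0 emitted=7 chunks_done=1
Byte 12 = '4': mode=SIZE remaining=0 emitted=7 chunks_done=1
Byte 13 = 0x0D: mode=SIZE_CR remaining=0 emitted=7 chunks_done=1
Byte 14 = 0x0A: mode=DATA remaining=4 emitted=7 chunks_done=1
Byte 15 = 'i': mode=DATA remaining=3 emitted=8 chunks_done=1
Byte 16 = 't': mode=DATA remaining=2 emitted=9 chunks_done=1
Byte 17 = 'd': mode=DATA remaining=1 emitted=10 chunks_done=1
Byte 18 = '9': mode=DATA_DONE remaining=0 emitted=11 chunks_done=1
Byte 19 = 0x0D: mode=DATA_CR remaining=0 emitted=11 chunks_done=1
Byte 20 = 0x0A: mode=SIZE remaining=0 emitted=11 chunks_done=2
Byte 21 = '5': mode=SIZE remaining=0 emitted=11 chunks_done=2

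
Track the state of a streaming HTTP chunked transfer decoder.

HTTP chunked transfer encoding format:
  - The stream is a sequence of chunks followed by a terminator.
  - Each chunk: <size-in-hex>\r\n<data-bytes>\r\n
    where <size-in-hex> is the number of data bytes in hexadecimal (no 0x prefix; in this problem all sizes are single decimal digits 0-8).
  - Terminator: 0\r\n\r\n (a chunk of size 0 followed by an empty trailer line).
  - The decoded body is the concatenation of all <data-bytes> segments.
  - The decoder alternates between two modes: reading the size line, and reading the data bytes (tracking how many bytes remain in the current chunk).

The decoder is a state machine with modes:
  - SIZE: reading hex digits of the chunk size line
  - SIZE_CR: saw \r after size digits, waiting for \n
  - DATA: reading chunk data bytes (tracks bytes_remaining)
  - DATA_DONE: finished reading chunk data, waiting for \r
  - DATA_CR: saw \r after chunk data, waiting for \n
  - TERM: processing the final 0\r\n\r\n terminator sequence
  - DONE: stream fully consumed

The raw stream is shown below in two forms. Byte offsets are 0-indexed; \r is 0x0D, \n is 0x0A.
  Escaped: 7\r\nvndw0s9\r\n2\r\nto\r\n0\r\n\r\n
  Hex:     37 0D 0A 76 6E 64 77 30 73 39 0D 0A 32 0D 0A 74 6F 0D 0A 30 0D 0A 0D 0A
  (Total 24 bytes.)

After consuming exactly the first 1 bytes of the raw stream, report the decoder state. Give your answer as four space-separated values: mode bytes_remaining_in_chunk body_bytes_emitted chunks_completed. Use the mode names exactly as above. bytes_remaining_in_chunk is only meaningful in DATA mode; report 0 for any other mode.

Byte 0 = '7': mode=SIZE remaining=0 emitted=0 chunks_done=0

Answer: SIZE 0 0 0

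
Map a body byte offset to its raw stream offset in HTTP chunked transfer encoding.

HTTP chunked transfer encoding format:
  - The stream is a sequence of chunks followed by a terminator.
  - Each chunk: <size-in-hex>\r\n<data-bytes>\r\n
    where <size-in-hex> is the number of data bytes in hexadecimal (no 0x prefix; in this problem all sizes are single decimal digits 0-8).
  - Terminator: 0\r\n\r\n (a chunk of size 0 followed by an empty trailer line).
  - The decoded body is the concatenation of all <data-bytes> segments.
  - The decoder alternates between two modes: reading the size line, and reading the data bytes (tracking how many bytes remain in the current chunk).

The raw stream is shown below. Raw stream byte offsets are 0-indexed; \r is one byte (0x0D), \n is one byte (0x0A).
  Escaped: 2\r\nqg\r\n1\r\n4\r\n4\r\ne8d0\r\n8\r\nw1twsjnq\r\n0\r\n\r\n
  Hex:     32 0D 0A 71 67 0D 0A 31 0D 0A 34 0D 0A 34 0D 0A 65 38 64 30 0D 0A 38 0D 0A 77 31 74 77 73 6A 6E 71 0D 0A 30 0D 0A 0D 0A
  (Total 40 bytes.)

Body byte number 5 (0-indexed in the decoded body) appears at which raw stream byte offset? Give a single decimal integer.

Chunk 1: stream[0..1]='2' size=0x2=2, data at stream[3..5]='qg' -> body[0..2], body so far='qg'
Chunk 2: stream[7..8]='1' size=0x1=1, data at stream[10..11]='4' -> body[2..3], body so far='qg4'
Chunk 3: stream[13..14]='4' size=0x4=4, data at stream[16..20]='e8d0' -> body[3..7], body so far='qg4e8d0'
Chunk 4: stream[22..23]='8' size=0x8=8, data at stream[25..33]='w1twsjnq' -> body[7..15], body so far='qg4e8d0w1twsjnq'
Chunk 5: stream[35..36]='0' size=0 (terminator). Final body='qg4e8d0w1twsjnq' (15 bytes)
Body byte 5 at stream offset 18

Answer: 18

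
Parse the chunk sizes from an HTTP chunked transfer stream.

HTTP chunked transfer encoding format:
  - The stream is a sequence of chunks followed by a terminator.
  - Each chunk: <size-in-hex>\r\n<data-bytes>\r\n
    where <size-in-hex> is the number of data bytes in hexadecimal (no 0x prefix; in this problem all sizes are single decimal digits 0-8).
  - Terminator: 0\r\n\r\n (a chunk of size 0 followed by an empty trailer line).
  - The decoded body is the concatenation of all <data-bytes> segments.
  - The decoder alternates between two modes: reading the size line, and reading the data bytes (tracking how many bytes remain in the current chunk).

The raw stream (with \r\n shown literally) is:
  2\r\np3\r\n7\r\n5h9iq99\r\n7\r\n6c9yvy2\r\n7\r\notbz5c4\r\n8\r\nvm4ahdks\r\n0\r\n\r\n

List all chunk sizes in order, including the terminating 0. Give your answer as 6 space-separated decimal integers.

Answer: 2 7 7 7 8 0

Derivation:
Chunk 1: stream[0..1]='2' size=0x2=2, data at stream[3..5]='p3' -> body[0..2], body so far='p3'
Chunk 2: stream[7..8]='7' size=0x7=7, data at stream[10..17]='5h9iq99' -> body[2..9], body so far='p35h9iq99'
Chunk 3: stream[19..20]='7' size=0x7=7, data at stream[22..29]='6c9yvy2' -> body[9..16], body so far='p35h9iq996c9yvy2'
Chunk 4: stream[31..32]='7' size=0x7=7, data at stream[34..41]='otbz5c4' -> body[16..23], body so far='p35h9iq996c9yvy2otbz5c4'
Chunk 5: stream[43..44]='8' size=0x8=8, data at stream[46..54]='vm4ahdks' -> body[23..31], body so far='p35h9iq996c9yvy2otbz5c4vm4ahdks'
Chunk 6: stream[56..57]='0' size=0 (terminator). Final body='p35h9iq996c9yvy2otbz5c4vm4ahdks' (31 bytes)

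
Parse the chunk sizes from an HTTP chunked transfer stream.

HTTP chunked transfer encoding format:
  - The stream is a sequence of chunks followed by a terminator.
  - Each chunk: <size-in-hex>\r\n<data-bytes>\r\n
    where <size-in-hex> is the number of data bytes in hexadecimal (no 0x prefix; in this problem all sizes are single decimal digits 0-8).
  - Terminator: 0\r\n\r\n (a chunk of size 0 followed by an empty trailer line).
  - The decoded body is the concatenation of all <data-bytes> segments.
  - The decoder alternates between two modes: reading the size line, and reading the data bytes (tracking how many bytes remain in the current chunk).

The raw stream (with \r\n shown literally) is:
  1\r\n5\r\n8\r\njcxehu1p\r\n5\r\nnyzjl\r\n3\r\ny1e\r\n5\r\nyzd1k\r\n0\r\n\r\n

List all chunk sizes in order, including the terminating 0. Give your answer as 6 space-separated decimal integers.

Chunk 1: stream[0..1]='1' size=0x1=1, data at stream[3..4]='5' -> body[0..1], body so far='5'
Chunk 2: stream[6..7]='8' size=0x8=8, data at stream[9..17]='jcxehu1p' -> body[1..9], body so far='5jcxehu1p'
Chunk 3: stream[19..20]='5' size=0x5=5, data at stream[22..27]='nyzjl' -> body[9..14], body so far='5jcxehu1pnyzjl'
Chunk 4: stream[29..30]='3' size=0x3=3, data at stream[32..35]='y1e' -> body[14..17], body so far='5jcxehu1pnyzjly1e'
Chunk 5: stream[37..38]='5' size=0x5=5, data at stream[40..45]='yzd1k' -> body[17..22], body so far='5jcxehu1pnyzjly1eyzd1k'
Chunk 6: stream[47..48]='0' size=0 (terminator). Final body='5jcxehu1pnyzjly1eyzd1k' (22 bytes)

Answer: 1 8 5 3 5 0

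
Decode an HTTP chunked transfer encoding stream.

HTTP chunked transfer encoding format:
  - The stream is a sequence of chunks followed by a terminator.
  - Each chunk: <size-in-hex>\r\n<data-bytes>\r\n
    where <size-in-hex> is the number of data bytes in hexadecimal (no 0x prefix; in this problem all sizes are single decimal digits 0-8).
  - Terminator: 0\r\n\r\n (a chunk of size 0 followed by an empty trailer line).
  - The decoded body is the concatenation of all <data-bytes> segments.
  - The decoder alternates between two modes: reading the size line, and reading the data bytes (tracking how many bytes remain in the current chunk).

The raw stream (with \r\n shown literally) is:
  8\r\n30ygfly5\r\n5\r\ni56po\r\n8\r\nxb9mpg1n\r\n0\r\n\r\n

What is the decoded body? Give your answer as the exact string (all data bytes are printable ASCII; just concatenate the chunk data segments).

Answer: 30ygfly5i56poxb9mpg1n

Derivation:
Chunk 1: stream[0..1]='8' size=0x8=8, data at stream[3..11]='30ygfly5' -> body[0..8], body so far='30ygfly5'
Chunk 2: stream[13..14]='5' size=0x5=5, data at stream[16..21]='i56po' -> body[8..13], body so far='30ygfly5i56po'
Chunk 3: stream[23..24]='8' size=0x8=8, data at stream[26..34]='xb9mpg1n' -> body[13..21], body so far='30ygfly5i56poxb9mpg1n'
Chunk 4: stream[36..37]='0' size=0 (terminator). Final body='30ygfly5i56poxb9mpg1n' (21 bytes)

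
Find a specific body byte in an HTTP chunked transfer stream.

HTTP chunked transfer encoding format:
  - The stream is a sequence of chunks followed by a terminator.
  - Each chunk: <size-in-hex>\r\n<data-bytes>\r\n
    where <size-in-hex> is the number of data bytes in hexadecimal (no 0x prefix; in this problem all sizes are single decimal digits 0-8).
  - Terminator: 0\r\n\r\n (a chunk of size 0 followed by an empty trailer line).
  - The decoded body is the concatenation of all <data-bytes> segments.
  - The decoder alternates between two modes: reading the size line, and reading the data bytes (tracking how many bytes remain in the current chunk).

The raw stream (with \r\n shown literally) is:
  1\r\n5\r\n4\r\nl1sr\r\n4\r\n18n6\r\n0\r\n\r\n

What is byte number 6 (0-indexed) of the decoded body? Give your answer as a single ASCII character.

Answer: 8

Derivation:
Chunk 1: stream[0..1]='1' size=0x1=1, data at stream[3..4]='5' -> body[0..1], body so far='5'
Chunk 2: stream[6..7]='4' size=0x4=4, data at stream[9..13]='l1sr' -> body[1..5], body so far='5l1sr'
Chunk 3: stream[15..16]='4' size=0x4=4, data at stream[18..22]='18n6' -> body[5..9], body so far='5l1sr18n6'
Chunk 4: stream[24..25]='0' size=0 (terminator). Final body='5l1sr18n6' (9 bytes)
Body byte 6 = '8'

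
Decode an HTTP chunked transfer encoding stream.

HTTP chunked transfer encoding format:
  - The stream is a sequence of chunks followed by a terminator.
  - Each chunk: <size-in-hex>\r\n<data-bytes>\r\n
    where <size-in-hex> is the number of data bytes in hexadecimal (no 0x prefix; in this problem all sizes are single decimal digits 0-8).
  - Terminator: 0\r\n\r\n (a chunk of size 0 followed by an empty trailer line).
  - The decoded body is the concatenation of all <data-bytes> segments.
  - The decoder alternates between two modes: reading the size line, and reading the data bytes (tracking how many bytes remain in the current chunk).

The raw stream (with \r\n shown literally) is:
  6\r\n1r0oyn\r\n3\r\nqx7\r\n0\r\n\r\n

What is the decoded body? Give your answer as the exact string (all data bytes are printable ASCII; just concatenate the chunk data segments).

Answer: 1r0oynqx7

Derivation:
Chunk 1: stream[0..1]='6' size=0x6=6, data at stream[3..9]='1r0oyn' -> body[0..6], body so far='1r0oyn'
Chunk 2: stream[11..12]='3' size=0x3=3, data at stream[14..17]='qx7' -> body[6..9], body so far='1r0oynqx7'
Chunk 3: stream[19..20]='0' size=0 (terminator). Final body='1r0oynqx7' (9 bytes)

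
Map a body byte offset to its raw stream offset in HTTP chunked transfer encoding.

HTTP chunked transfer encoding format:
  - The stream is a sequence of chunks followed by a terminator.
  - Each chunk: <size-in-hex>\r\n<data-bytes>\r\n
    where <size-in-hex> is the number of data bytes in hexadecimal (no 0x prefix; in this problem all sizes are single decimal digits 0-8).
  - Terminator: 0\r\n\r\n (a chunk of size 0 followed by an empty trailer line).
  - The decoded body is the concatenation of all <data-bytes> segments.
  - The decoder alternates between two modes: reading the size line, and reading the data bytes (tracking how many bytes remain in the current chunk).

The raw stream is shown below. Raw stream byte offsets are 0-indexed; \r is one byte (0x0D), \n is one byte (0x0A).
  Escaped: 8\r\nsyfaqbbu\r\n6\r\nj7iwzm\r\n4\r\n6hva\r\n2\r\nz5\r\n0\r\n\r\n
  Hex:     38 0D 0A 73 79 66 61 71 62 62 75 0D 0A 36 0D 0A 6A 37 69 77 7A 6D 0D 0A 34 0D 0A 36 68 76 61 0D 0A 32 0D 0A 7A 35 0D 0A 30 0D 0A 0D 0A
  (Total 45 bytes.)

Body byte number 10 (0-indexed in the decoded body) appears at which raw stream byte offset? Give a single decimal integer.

Chunk 1: stream[0..1]='8' size=0x8=8, data at stream[3..11]='syfaqbbu' -> body[0..8], body so far='syfaqbbu'
Chunk 2: stream[13..14]='6' size=0x6=6, data at stream[16..22]='j7iwzm' -> body[8..14], body so far='syfaqbbuj7iwzm'
Chunk 3: stream[24..25]='4' size=0x4=4, data at stream[27..31]='6hva' -> body[14..18], body so far='syfaqbbuj7iwzm6hva'
Chunk 4: stream[33..34]='2' size=0x2=2, data at stream[36..38]='z5' -> body[18..20], body so far='syfaqbbuj7iwzm6hvaz5'
Chunk 5: stream[40..41]='0' size=0 (terminator). Final body='syfaqbbuj7iwzm6hvaz5' (20 bytes)
Body byte 10 at stream offset 18

Answer: 18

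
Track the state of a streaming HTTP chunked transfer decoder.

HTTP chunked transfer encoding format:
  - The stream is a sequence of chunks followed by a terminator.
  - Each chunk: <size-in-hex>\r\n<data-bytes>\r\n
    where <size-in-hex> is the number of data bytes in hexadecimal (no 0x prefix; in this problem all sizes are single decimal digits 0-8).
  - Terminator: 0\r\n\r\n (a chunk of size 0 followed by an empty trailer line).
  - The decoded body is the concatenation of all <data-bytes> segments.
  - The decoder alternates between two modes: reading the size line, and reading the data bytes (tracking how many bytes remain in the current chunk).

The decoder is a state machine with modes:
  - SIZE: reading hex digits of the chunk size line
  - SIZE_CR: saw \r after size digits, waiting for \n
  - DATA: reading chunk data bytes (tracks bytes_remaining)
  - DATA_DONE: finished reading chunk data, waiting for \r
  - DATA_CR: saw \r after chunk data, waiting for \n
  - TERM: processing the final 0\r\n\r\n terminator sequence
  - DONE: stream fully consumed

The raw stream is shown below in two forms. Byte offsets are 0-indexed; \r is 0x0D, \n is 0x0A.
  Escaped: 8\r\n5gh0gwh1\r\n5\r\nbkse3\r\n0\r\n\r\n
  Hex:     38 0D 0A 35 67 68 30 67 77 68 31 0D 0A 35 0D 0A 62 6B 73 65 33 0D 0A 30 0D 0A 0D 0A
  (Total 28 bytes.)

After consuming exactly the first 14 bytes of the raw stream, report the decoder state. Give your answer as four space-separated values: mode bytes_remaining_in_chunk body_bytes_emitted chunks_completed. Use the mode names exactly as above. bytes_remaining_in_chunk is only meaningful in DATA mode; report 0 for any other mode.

Byte 0 = '8': mode=SIZE remaining=0 emitted=0 chunks_done=0
Byte 1 = 0x0D: mode=SIZE_CR remaining=0 emitted=0 chunks_done=0
Byte 2 = 0x0A: mode=DATA remaining=8 emitted=0 chunks_done=0
Byte 3 = '5': mode=DATA remaining=7 emitted=1 chunks_done=0
Byte 4 = 'g': mode=DATA remaining=6 emitted=2 chunks_done=0
Byte 5 = 'h': mode=DATA remaining=5 emitted=3 chunks_done=0
Byte 6 = '0': mode=DATA remaining=4 emitted=4 chunks_done=0
Byte 7 = 'g': mode=DATA remaining=3 emitted=5 chunks_done=0
Byte 8 = 'w': mode=DATA remaining=2 emitted=6 chunks_done=0
Byte 9 = 'h': mode=DATA remaining=1 emitted=7 chunks_done=0
Byte 10 = '1': mode=DATA_DONE remaining=0 emitted=8 chunks_done=0
Byte 11 = 0x0D: mode=DATA_CR remaining=0 emitted=8 chunks_done=0
Byte 12 = 0x0A: mode=SIZE remaining=0 emitted=8 chunks_done=1
Byte 13 = '5': mode=SIZE remaining=0 emitted=8 chunks_done=1

Answer: SIZE 0 8 1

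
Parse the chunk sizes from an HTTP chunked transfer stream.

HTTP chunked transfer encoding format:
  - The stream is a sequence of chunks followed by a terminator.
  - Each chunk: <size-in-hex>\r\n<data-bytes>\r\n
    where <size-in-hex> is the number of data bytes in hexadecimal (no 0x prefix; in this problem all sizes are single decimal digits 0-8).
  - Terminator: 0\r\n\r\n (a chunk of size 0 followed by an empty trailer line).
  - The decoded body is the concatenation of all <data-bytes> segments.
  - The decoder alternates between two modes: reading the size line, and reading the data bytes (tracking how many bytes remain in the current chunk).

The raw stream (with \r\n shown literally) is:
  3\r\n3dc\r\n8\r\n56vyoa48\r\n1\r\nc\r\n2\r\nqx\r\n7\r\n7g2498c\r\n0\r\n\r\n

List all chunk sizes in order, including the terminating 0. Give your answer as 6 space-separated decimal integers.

Answer: 3 8 1 2 7 0

Derivation:
Chunk 1: stream[0..1]='3' size=0x3=3, data at stream[3..6]='3dc' -> body[0..3], body so far='3dc'
Chunk 2: stream[8..9]='8' size=0x8=8, data at stream[11..19]='56vyoa48' -> body[3..11], body so far='3dc56vyoa48'
Chunk 3: stream[21..22]='1' size=0x1=1, data at stream[24..25]='c' -> body[11..12], body so far='3dc56vyoa48c'
Chunk 4: stream[27..28]='2' size=0x2=2, data at stream[30..32]='qx' -> body[12..14], body so far='3dc56vyoa48cqx'
Chunk 5: stream[34..35]='7' size=0x7=7, data at stream[37..44]='7g2498c' -> body[14..21], body so far='3dc56vyoa48cqx7g2498c'
Chunk 6: stream[46..47]='0' size=0 (terminator). Final body='3dc56vyoa48cqx7g2498c' (21 bytes)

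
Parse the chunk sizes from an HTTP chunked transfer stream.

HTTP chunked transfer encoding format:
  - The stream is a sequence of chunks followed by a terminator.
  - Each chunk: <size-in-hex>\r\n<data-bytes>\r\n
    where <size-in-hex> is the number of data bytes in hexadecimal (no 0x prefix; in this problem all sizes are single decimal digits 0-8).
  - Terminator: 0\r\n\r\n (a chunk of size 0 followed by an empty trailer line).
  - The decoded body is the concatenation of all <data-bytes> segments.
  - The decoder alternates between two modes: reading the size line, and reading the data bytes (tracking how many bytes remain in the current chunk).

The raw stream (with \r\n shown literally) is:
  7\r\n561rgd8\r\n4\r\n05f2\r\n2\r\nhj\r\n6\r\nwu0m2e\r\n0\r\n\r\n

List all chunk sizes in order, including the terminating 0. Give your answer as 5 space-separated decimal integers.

Chunk 1: stream[0..1]='7' size=0x7=7, data at stream[3..10]='561rgd8' -> body[0..7], body so far='561rgd8'
Chunk 2: stream[12..13]='4' size=0x4=4, data at stream[15..19]='05f2' -> body[7..11], body so far='561rgd805f2'
Chunk 3: stream[21..22]='2' size=0x2=2, data at stream[24..26]='hj' -> body[11..13], body so far='561rgd805f2hj'
Chunk 4: stream[28..29]='6' size=0x6=6, data at stream[31..37]='wu0m2e' -> body[13..19], body so far='561rgd805f2hjwu0m2e'
Chunk 5: stream[39..40]='0' size=0 (terminator). Final body='561rgd805f2hjwu0m2e' (19 bytes)

Answer: 7 4 2 6 0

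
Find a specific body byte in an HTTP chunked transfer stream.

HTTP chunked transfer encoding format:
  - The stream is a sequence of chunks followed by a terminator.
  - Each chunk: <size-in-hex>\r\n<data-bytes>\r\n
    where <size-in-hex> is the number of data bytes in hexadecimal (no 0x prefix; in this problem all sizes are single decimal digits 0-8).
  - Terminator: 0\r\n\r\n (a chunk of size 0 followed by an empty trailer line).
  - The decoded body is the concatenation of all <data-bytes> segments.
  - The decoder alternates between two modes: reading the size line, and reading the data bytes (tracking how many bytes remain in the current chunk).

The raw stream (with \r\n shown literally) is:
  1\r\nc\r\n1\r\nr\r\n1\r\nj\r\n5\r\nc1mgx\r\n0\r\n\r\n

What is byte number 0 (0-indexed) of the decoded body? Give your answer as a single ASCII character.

Answer: c

Derivation:
Chunk 1: stream[0..1]='1' size=0x1=1, data at stream[3..4]='c' -> body[0..1], body so far='c'
Chunk 2: stream[6..7]='1' size=0x1=1, data at stream[9..10]='r' -> body[1..2], body so far='cr'
Chunk 3: stream[12..13]='1' size=0x1=1, data at stream[15..16]='j' -> body[2..3], body so far='crj'
Chunk 4: stream[18..19]='5' size=0x5=5, data at stream[21..26]='c1mgx' -> body[3..8], body so far='crjc1mgx'
Chunk 5: stream[28..29]='0' size=0 (terminator). Final body='crjc1mgx' (8 bytes)
Body byte 0 = 'c'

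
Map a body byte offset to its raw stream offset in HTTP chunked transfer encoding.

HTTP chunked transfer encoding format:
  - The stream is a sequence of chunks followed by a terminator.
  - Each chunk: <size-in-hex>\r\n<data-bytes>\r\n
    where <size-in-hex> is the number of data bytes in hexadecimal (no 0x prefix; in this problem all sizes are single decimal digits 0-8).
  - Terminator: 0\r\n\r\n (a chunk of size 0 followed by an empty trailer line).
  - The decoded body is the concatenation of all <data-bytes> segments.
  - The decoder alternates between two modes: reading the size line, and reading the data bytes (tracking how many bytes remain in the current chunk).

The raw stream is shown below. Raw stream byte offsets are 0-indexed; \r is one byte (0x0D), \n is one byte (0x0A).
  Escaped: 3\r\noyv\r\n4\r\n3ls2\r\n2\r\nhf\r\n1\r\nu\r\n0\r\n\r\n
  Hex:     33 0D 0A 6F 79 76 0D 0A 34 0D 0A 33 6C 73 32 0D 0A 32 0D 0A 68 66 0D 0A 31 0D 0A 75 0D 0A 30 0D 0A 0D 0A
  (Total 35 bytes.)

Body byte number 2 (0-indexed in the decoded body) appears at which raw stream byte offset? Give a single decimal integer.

Answer: 5

Derivation:
Chunk 1: stream[0..1]='3' size=0x3=3, data at stream[3..6]='oyv' -> body[0..3], body so far='oyv'
Chunk 2: stream[8..9]='4' size=0x4=4, data at stream[11..15]='3ls2' -> body[3..7], body so far='oyv3ls2'
Chunk 3: stream[17..18]='2' size=0x2=2, data at stream[20..22]='hf' -> body[7..9], body so far='oyv3ls2hf'
Chunk 4: stream[24..25]='1' size=0x1=1, data at stream[27..28]='u' -> body[9..10], body so far='oyv3ls2hfu'
Chunk 5: stream[30..31]='0' size=0 (terminator). Final body='oyv3ls2hfu' (10 bytes)
Body byte 2 at stream offset 5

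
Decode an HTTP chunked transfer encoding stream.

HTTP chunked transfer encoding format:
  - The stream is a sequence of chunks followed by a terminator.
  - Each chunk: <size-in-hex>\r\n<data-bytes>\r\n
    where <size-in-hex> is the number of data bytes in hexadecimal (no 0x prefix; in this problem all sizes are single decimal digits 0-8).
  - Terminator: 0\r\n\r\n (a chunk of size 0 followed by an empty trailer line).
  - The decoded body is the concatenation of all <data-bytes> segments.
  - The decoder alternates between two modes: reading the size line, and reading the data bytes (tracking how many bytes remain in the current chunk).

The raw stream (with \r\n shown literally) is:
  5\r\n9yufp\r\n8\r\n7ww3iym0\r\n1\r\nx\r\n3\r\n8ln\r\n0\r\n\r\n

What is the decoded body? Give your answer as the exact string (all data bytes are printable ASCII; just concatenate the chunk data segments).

Answer: 9yufp7ww3iym0x8ln

Derivation:
Chunk 1: stream[0..1]='5' size=0x5=5, data at stream[3..8]='9yufp' -> body[0..5], body so far='9yufp'
Chunk 2: stream[10..11]='8' size=0x8=8, data at stream[13..21]='7ww3iym0' -> body[5..13], body so far='9yufp7ww3iym0'
Chunk 3: stream[23..24]='1' size=0x1=1, data at stream[26..27]='x' -> body[13..14], body so far='9yufp7ww3iym0x'
Chunk 4: stream[29..30]='3' size=0x3=3, data at stream[32..35]='8ln' -> body[14..17], body so far='9yufp7ww3iym0x8ln'
Chunk 5: stream[37..38]='0' size=0 (terminator). Final body='9yufp7ww3iym0x8ln' (17 bytes)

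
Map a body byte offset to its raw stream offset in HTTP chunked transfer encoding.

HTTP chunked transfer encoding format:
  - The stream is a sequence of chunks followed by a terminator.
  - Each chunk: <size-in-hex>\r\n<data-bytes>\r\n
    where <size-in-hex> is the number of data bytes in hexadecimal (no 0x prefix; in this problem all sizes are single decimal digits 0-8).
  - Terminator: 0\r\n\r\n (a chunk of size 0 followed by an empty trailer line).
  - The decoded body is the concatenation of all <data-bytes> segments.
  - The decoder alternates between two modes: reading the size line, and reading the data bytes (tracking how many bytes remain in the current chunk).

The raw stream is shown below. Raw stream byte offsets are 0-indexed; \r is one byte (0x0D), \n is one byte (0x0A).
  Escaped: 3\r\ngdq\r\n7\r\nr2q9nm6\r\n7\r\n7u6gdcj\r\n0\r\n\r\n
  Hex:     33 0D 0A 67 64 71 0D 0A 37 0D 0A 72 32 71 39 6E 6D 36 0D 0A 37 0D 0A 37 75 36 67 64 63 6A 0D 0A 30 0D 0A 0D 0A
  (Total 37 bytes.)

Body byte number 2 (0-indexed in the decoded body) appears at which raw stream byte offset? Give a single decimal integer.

Chunk 1: stream[0..1]='3' size=0x3=3, data at stream[3..6]='gdq' -> body[0..3], body so far='gdq'
Chunk 2: stream[8..9]='7' size=0x7=7, data at stream[11..18]='r2q9nm6' -> body[3..10], body so far='gdqr2q9nm6'
Chunk 3: stream[20..21]='7' size=0x7=7, data at stream[23..30]='7u6gdcj' -> body[10..17], body so far='gdqr2q9nm67u6gdcj'
Chunk 4: stream[32..33]='0' size=0 (terminator). Final body='gdqr2q9nm67u6gdcj' (17 bytes)
Body byte 2 at stream offset 5

Answer: 5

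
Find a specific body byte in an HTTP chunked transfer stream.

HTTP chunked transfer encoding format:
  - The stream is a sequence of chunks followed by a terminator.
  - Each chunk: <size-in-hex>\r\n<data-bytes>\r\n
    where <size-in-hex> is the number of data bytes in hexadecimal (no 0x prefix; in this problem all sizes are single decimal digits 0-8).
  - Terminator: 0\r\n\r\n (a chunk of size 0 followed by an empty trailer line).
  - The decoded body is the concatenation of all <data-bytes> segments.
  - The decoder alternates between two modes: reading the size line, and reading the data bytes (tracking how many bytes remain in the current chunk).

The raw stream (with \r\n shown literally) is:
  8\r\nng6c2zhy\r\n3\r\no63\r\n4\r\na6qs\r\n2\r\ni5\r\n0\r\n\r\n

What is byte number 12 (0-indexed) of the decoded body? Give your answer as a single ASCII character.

Answer: 6

Derivation:
Chunk 1: stream[0..1]='8' size=0x8=8, data at stream[3..11]='ng6c2zhy' -> body[0..8], body so far='ng6c2zhy'
Chunk 2: stream[13..14]='3' size=0x3=3, data at stream[16..19]='o63' -> body[8..11], body so far='ng6c2zhyo63'
Chunk 3: stream[21..22]='4' size=0x4=4, data at stream[24..28]='a6qs' -> body[11..15], body so far='ng6c2zhyo63a6qs'
Chunk 4: stream[30..31]='2' size=0x2=2, data at stream[33..35]='i5' -> body[15..17], body so far='ng6c2zhyo63a6qsi5'
Chunk 5: stream[37..38]='0' size=0 (terminator). Final body='ng6c2zhyo63a6qsi5' (17 bytes)
Body byte 12 = '6'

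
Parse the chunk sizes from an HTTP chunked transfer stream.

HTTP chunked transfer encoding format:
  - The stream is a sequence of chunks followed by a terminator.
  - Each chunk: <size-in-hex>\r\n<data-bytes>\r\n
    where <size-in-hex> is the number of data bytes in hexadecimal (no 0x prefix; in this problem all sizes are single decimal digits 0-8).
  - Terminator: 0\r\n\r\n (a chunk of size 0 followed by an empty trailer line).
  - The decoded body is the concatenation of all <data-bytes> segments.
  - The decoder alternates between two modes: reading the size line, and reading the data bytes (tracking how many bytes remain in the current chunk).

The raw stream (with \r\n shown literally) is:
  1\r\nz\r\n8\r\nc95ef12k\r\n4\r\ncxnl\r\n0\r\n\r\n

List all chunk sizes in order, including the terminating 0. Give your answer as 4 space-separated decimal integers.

Answer: 1 8 4 0

Derivation:
Chunk 1: stream[0..1]='1' size=0x1=1, data at stream[3..4]='z' -> body[0..1], body so far='z'
Chunk 2: stream[6..7]='8' size=0x8=8, data at stream[9..17]='c95ef12k' -> body[1..9], body so far='zc95ef12k'
Chunk 3: stream[19..20]='4' size=0x4=4, data at stream[22..26]='cxnl' -> body[9..13], body so far='zc95ef12kcxnl'
Chunk 4: stream[28..29]='0' size=0 (terminator). Final body='zc95ef12kcxnl' (13 bytes)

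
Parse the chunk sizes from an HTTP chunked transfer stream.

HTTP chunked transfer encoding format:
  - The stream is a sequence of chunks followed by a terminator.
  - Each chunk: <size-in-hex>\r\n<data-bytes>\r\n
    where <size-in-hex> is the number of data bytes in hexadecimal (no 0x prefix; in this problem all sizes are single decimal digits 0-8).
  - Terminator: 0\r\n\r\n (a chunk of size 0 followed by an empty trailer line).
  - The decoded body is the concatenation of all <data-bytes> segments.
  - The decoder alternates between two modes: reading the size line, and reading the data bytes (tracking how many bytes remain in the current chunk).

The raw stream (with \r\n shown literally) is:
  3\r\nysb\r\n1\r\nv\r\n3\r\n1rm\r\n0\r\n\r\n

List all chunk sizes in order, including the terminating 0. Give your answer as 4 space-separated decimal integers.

Answer: 3 1 3 0

Derivation:
Chunk 1: stream[0..1]='3' size=0x3=3, data at stream[3..6]='ysb' -> body[0..3], body so far='ysb'
Chunk 2: stream[8..9]='1' size=0x1=1, data at stream[11..12]='v' -> body[3..4], body so far='ysbv'
Chunk 3: stream[14..15]='3' size=0x3=3, data at stream[17..20]='1rm' -> body[4..7], body so far='ysbv1rm'
Chunk 4: stream[22..23]='0' size=0 (terminator). Final body='ysbv1rm' (7 bytes)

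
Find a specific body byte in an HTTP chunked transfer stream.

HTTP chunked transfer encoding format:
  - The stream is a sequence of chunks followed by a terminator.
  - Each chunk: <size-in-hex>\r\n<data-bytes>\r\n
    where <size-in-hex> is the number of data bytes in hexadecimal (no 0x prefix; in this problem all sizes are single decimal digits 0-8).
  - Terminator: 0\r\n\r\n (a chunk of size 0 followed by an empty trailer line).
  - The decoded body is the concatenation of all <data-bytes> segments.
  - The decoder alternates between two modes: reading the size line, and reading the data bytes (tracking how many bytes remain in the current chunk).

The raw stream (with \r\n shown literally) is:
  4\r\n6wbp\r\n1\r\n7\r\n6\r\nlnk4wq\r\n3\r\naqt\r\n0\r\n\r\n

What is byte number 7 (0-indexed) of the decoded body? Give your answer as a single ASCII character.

Chunk 1: stream[0..1]='4' size=0x4=4, data at stream[3..7]='6wbp' -> body[0..4], body so far='6wbp'
Chunk 2: stream[9..10]='1' size=0x1=1, data at stream[12..13]='7' -> body[4..5], body so far='6wbp7'
Chunk 3: stream[15..16]='6' size=0x6=6, data at stream[18..24]='lnk4wq' -> body[5..11], body so far='6wbp7lnk4wq'
Chunk 4: stream[26..27]='3' size=0x3=3, data at stream[29..32]='aqt' -> body[11..14], body so far='6wbp7lnk4wqaqt'
Chunk 5: stream[34..35]='0' size=0 (terminator). Final body='6wbp7lnk4wqaqt' (14 bytes)
Body byte 7 = 'k'

Answer: k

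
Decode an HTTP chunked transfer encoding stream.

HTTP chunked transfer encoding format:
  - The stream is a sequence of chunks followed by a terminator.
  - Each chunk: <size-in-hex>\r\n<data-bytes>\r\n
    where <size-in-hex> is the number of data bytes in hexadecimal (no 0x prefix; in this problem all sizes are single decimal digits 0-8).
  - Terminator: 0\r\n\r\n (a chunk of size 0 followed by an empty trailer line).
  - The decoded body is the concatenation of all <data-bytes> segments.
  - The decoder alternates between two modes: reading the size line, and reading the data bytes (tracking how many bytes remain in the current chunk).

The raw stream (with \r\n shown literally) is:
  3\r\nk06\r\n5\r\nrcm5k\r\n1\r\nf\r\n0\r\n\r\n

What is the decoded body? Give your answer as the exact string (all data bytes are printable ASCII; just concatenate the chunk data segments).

Answer: k06rcm5kf

Derivation:
Chunk 1: stream[0..1]='3' size=0x3=3, data at stream[3..6]='k06' -> body[0..3], body so far='k06'
Chunk 2: stream[8..9]='5' size=0x5=5, data at stream[11..16]='rcm5k' -> body[3..8], body so far='k06rcm5k'
Chunk 3: stream[18..19]='1' size=0x1=1, data at stream[21..22]='f' -> body[8..9], body so far='k06rcm5kf'
Chunk 4: stream[24..25]='0' size=0 (terminator). Final body='k06rcm5kf' (9 bytes)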